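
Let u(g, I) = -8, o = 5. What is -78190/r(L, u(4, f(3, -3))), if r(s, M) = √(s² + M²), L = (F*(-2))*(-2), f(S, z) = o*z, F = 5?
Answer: -39095*√29/58 ≈ -3629.9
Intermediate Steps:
f(S, z) = 5*z
L = 20 (L = (5*(-2))*(-2) = -10*(-2) = 20)
r(s, M) = √(M² + s²)
-78190/r(L, u(4, f(3, -3))) = -78190/√((-8)² + 20²) = -78190/√(64 + 400) = -78190*√29/116 = -39095*√29/58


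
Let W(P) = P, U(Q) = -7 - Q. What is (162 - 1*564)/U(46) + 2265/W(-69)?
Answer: -30769/1219 ≈ -25.241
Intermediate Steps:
(162 - 1*564)/U(46) + 2265/W(-69) = (162 - 1*564)/(-7 - 1*46) + 2265/(-69) = (162 - 564)/(-7 - 46) + 2265*(-1/69) = -402/(-53) - 755/23 = -402*(-1/53) - 755/23 = 402/53 - 755/23 = -30769/1219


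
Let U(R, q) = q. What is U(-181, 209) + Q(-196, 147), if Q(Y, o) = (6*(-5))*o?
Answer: -4201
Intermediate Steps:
Q(Y, o) = -30*o
U(-181, 209) + Q(-196, 147) = 209 - 30*147 = 209 - 4410 = -4201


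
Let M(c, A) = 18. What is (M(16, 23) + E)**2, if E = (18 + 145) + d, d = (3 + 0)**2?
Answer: 36100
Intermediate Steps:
d = 9 (d = 3**2 = 9)
E = 172 (E = (18 + 145) + 9 = 163 + 9 = 172)
(M(16, 23) + E)**2 = (18 + 172)**2 = 190**2 = 36100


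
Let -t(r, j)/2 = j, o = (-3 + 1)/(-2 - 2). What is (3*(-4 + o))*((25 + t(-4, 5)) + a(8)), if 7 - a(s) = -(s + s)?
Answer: -399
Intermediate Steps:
o = ½ (o = -2/(-4) = -2*(-¼) = ½ ≈ 0.50000)
t(r, j) = -2*j
a(s) = 7 + 2*s (a(s) = 7 - (-1)*(s + s) = 7 - (-1)*2*s = 7 - (-2)*s = 7 + 2*s)
(3*(-4 + o))*((25 + t(-4, 5)) + a(8)) = (3*(-4 + ½))*((25 - 2*5) + (7 + 2*8)) = (3*(-7/2))*((25 - 10) + (7 + 16)) = -21*(15 + 23)/2 = -21/2*38 = -399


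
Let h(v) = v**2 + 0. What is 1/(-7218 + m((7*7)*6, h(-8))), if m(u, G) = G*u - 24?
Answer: 1/11574 ≈ 8.6401e-5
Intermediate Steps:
h(v) = v**2
m(u, G) = -24 + G*u
1/(-7218 + m((7*7)*6, h(-8))) = 1/(-7218 + (-24 + (-8)**2*((7*7)*6))) = 1/(-7218 + (-24 + 64*(49*6))) = 1/(-7218 + (-24 + 64*294)) = 1/(-7218 + (-24 + 18816)) = 1/(-7218 + 18792) = 1/11574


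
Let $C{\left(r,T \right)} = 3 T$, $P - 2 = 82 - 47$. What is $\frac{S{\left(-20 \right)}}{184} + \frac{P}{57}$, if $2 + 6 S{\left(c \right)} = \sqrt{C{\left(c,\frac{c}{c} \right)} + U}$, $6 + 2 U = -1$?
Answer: $\frac{2263}{3496} + \frac{i \sqrt{2}}{2208} \approx 0.64731 + 0.0006405 i$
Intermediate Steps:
$P = 37$ ($P = 2 + \left(82 - 47\right) = 2 + 35 = 37$)
$U = - \frac{7}{2}$ ($U = -3 + \frac{1}{2} \left(-1\right) = -3 - \frac{1}{2} = - \frac{7}{2} \approx -3.5$)
$S{\left(c \right)} = - \frac{1}{3} + \frac{i \sqrt{2}}{12}$ ($S{\left(c \right)} = - \frac{1}{3} + \frac{\sqrt{3 \frac{c}{c} - \frac{7}{2}}}{6} = - \frac{1}{3} + \frac{\sqrt{3 \cdot 1 - \frac{7}{2}}}{6} = - \frac{1}{3} + \frac{\sqrt{3 - \frac{7}{2}}}{6} = - \frac{1}{3} + \frac{\sqrt{- \frac{1}{2}}}{6} = - \frac{1}{3} + \frac{\frac{1}{2} i \sqrt{2}}{6} = - \frac{1}{3} + \frac{i \sqrt{2}}{12}$)
$\frac{S{\left(-20 \right)}}{184} + \frac{P}{57} = \frac{- \frac{1}{3} + \frac{i \sqrt{2}}{12}}{184} + \frac{37}{57} = \left(- \frac{1}{3} + \frac{i \sqrt{2}}{12}\right) \frac{1}{184} + 37 \cdot \frac{1}{57} = \left(- \frac{1}{552} + \frac{i \sqrt{2}}{2208}\right) + \frac{37}{57} = \frac{2263}{3496} + \frac{i \sqrt{2}}{2208}$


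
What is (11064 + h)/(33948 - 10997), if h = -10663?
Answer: 401/22951 ≈ 0.017472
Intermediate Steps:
(11064 + h)/(33948 - 10997) = (11064 - 10663)/(33948 - 10997) = 401/22951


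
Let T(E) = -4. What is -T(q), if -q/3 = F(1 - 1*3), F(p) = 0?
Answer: 4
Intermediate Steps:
q = 0 (q = -3*0 = 0)
-T(q) = -1*(-4) = 4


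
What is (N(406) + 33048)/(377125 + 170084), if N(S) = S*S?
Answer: 197884/547209 ≈ 0.36162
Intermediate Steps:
N(S) = S²
(N(406) + 33048)/(377125 + 170084) = (406² + 33048)/(377125 + 170084) = (164836 + 33048)/547209 = 197884*(1/547209) = 197884/547209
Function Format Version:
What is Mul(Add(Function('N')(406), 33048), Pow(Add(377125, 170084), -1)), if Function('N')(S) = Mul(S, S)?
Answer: Rational(197884, 547209) ≈ 0.36162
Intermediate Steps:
Function('N')(S) = Pow(S, 2)
Mul(Add(Function('N')(406), 33048), Pow(Add(377125, 170084), -1)) = Mul(Add(Pow(406, 2), 33048), Pow(Add(377125, 170084), -1)) = Mul(Add(164836, 33048), Pow(547209, -1)) = Mul(197884, Rational(1, 547209)) = Rational(197884, 547209)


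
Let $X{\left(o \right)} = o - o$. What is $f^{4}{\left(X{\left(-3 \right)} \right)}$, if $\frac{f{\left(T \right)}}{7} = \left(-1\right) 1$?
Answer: $2401$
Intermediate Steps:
$X{\left(o \right)} = 0$
$f{\left(T \right)} = -7$ ($f{\left(T \right)} = 7 \left(\left(-1\right) 1\right) = 7 \left(-1\right) = -7$)
$f^{4}{\left(X{\left(-3 \right)} \right)} = \left(-7\right)^{4} = 2401$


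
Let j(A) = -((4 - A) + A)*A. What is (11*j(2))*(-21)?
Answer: 1848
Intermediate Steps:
j(A) = -4*A
(11*j(2))*(-21) = (11*(-4*2))*(-21) = (11*(-8))*(-21) = -88*(-21) = 1848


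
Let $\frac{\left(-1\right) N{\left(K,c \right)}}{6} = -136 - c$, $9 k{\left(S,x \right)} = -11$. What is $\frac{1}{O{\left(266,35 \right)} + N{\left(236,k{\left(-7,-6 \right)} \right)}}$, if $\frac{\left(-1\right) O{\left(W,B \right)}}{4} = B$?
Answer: $\frac{3}{2006} \approx 0.0014955$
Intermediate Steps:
$O{\left(W,B \right)} = - 4 B$
$k{\left(S,x \right)} = - \frac{11}{9}$ ($k{\left(S,x \right)} = \frac{1}{9} \left(-11\right) = - \frac{11}{9}$)
$N{\left(K,c \right)} = 816 + 6 c$ ($N{\left(K,c \right)} = - 6 \left(-136 - c\right) = 816 + 6 c$)
$\frac{1}{O{\left(266,35 \right)} + N{\left(236,k{\left(-7,-6 \right)} \right)}} = \frac{1}{\left(-4\right) 35 + \left(816 + 6 \left(- \frac{11}{9}\right)\right)} = \frac{1}{-140 + \left(816 - \frac{22}{3}\right)} = \frac{1}{-140 + \frac{2426}{3}} = \frac{1}{\frac{2006}{3}} = \frac{3}{2006}$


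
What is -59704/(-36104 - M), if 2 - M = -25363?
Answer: 59704/61469 ≈ 0.97129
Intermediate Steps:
M = 25365 (M = 2 - 1*(-25363) = 2 + 25363 = 25365)
-59704/(-36104 - M) = -59704/(-36104 - 1*25365) = -59704/(-36104 - 25365) = -59704/(-61469) = -59704*(-1/61469) = 59704/61469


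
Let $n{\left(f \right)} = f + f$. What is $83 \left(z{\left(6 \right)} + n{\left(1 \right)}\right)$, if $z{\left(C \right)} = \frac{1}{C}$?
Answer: $\frac{1079}{6} \approx 179.83$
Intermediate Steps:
$n{\left(f \right)} = 2 f$
$83 \left(z{\left(6 \right)} + n{\left(1 \right)}\right) = 83 \left(\frac{1}{6} + 2 \cdot 1\right) = 83 \left(\frac{1}{6} + 2\right) = 83 \cdot \frac{13}{6} = \frac{1079}{6}$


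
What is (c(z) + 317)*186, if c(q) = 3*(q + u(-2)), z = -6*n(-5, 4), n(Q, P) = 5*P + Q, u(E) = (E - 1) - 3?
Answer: 5394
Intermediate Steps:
u(E) = -4 + E (u(E) = (-1 + E) - 3 = -4 + E)
n(Q, P) = Q + 5*P
z = -90 (z = -6*(-5 + 5*4) = -6*(-5 + 20) = -6*15 = -90)
c(q) = -18 + 3*q (c(q) = 3*(q + (-4 - 2)) = 3*(q - 6) = 3*(-6 + q) = -18 + 3*q)
(c(z) + 317)*186 = ((-18 + 3*(-90)) + 317)*186 = ((-18 - 270) + 317)*186 = (-288 + 317)*186 = 29*186 = 5394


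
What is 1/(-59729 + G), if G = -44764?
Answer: -1/104493 ≈ -9.5700e-6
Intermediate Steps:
1/(-59729 + G) = 1/(-59729 - 44764) = 1/(-104493) = -1/104493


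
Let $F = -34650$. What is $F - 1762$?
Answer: $-36412$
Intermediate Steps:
$F - 1762 = -34650 - 1762 = -36412$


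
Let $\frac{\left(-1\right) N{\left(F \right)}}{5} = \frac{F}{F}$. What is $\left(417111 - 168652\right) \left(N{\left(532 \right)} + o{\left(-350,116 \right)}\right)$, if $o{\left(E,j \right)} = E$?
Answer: $-88202945$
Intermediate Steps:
$N{\left(F \right)} = -5$ ($N{\left(F \right)} = - 5 \frac{F}{F} = \left(-5\right) 1 = -5$)
$\left(417111 - 168652\right) \left(N{\left(532 \right)} + o{\left(-350,116 \right)}\right) = \left(417111 - 168652\right) \left(-5 - 350\right) = 248459 \left(-355\right) = -88202945$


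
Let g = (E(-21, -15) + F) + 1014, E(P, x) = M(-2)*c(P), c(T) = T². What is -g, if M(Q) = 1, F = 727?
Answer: -2182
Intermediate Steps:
E(P, x) = P² (E(P, x) = 1*P² = P²)
g = 2182 (g = ((-21)² + 727) + 1014 = (441 + 727) + 1014 = 1168 + 1014 = 2182)
-g = -1*2182 = -2182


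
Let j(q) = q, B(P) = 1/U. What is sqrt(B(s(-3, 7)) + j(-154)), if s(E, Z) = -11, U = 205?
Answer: I*sqrt(6471645)/205 ≈ 12.409*I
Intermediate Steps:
B(P) = 1/205
sqrt(B(s(-3, 7)) + j(-154)) = sqrt(1/205 - 154) = sqrt(-31569/205) = I*sqrt(6471645)/205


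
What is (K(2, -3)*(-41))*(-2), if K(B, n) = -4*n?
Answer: 984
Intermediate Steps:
(K(2, -3)*(-41))*(-2) = (-4*(-3)*(-41))*(-2) = (12*(-41))*(-2) = -492*(-2) = 984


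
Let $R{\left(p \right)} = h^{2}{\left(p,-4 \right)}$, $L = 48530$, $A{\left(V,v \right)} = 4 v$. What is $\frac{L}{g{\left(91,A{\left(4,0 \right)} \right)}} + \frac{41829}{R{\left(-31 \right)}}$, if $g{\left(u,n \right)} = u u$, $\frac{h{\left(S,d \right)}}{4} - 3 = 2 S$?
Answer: $\frac{3049312829}{461218576} \approx 6.6114$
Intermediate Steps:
$h{\left(S,d \right)} = 12 + 8 S$ ($h{\left(S,d \right)} = 12 + 4 \cdot 2 S = 12 + 8 S$)
$R{\left(p \right)} = \left(12 + 8 p\right)^{2}$
$g{\left(u,n \right)} = u^{2}$
$\frac{L}{g{\left(91,A{\left(4,0 \right)} \right)}} + \frac{41829}{R{\left(-31 \right)}} = \frac{48530}{91^{2}} + \frac{41829}{16 \left(3 + 2 \left(-31\right)\right)^{2}} = \frac{48530}{8281} + \frac{41829}{16 \left(3 - 62\right)^{2}} = 48530 \cdot \frac{1}{8281} + \frac{41829}{16 \left(-59\right)^{2}} = \frac{48530}{8281} + \frac{41829}{16 \cdot 3481} = \frac{48530}{8281} + \frac{41829}{55696} = \frac{3049312829}{461218576}$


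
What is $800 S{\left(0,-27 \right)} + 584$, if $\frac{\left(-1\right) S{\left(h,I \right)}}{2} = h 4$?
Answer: $584$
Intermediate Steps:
$S{\left(h,I \right)} = - 8 h$ ($S{\left(h,I \right)} = - 2 h 4 = - 2 \cdot 4 h = - 8 h$)
$800 S{\left(0,-27 \right)} + 584 = 800 \left(\left(-8\right) 0\right) + 584 = 800 \cdot 0 + 584 = 0 + 584 = 584$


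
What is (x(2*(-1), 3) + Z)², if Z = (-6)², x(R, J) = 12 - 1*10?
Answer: 1444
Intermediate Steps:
x(R, J) = 2 (x(R, J) = 12 - 10 = 2)
Z = 36
(x(2*(-1), 3) + Z)² = (2 + 36)² = 38² = 1444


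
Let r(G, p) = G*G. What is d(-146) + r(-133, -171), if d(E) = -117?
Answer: 17572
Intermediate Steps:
r(G, p) = G²
d(-146) + r(-133, -171) = -117 + (-133)² = -117 + 17689 = 17572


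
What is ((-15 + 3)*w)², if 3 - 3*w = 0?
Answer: 144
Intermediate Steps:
w = 1 (w = 1 - ⅓*0 = 1 + 0 = 1)
((-15 + 3)*w)² = ((-15 + 3)*1)² = (-12*1)² = (-12)² = 144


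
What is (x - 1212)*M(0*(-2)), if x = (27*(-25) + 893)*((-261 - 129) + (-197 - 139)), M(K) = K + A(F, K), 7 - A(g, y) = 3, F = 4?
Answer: -637920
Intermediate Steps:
A(g, y) = 4 (A(g, y) = 7 - 1*3 = 7 - 3 = 4)
M(K) = 4 + K (M(K) = K + 4 = 4 + K)
x = -158268 (x = (-675 + 893)*(-390 - 336) = 218*(-726) = -158268)
(x - 1212)*M(0*(-2)) = (-158268 - 1212)*(4 + 0*(-2)) = -159480*(4 + 0) = -159480*4 = -637920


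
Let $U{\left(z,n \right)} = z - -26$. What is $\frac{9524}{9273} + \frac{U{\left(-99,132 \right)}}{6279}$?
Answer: $\frac{6569363}{6469463} \approx 1.0154$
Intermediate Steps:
$U{\left(z,n \right)} = 26 + z$ ($U{\left(z,n \right)} = z + 26 = 26 + z$)
$\frac{9524}{9273} + \frac{U{\left(-99,132 \right)}}{6279} = \frac{9524}{9273} + \frac{26 - 99}{6279} = 9524 \cdot \frac{1}{9273} - \frac{73}{6279} = \frac{9524}{9273} - \frac{73}{6279} = \frac{6569363}{6469463}$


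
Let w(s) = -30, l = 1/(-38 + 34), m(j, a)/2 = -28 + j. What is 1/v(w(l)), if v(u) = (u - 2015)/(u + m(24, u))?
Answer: 38/2045 ≈ 0.018582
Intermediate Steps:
m(j, a) = -56 + 2*j (m(j, a) = 2*(-28 + j) = -56 + 2*j)
l = -¼ (l = 1/(-4) = -¼ ≈ -0.25000)
v(u) = (-2015 + u)/(-8 + u) (v(u) = (u - 2015)/(u + (-56 + 2*24)) = (-2015 + u)/(u + (-56 + 48)) = (-2015 + u)/(u - 8) = (-2015 + u)/(-8 + u))
1/v(w(l)) = 1/((-2015 - 30)/(-8 - 30)) = 1/(-2045/(-38)) = 1/(-1/38*(-2045)) = 1/(2045/38) = 38/2045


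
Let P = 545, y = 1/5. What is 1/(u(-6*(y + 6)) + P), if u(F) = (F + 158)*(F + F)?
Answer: -25/211063 ≈ -0.00011845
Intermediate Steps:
y = 1/5 ≈ 0.20000
u(F) = 2*F*(158 + F) (u(F) = (158 + F)*(2*F) = 2*F*(158 + F))
1/(u(-6*(y + 6)) + P) = 1/(2*(-6*(1/5 + 6))*(158 - 6*(1/5 + 6)) + 545) = 1/(2*(-6*31/5)*(158 - 6*31/5) + 545) = 1/(2*(-186/5)*(158 - 186/5) + 545) = 1/(2*(-186/5)*(604/5) + 545) = 1/(-224688/25 + 545) = 1/(-211063/25) = -25/211063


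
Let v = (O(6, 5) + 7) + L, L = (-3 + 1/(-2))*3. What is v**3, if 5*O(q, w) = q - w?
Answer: -35937/1000 ≈ -35.937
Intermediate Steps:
L = -21/2 (L = (-3 - 1/2)*3 = -7/2*3 = -21/2 ≈ -10.500)
O(q, w) = -w/5 + q/5 (O(q, w) = (q - w)/5 = -w/5 + q/5)
v = -33/10 (v = ((-1/5*5 + (1/5)*6) + 7) - 21/2 = ((-1 + 6/5) + 7) - 21/2 = (1/5 + 7) - 21/2 = 36/5 - 21/2 = -33/10 ≈ -3.3000)
v**3 = (-33/10)**3 = -35937/1000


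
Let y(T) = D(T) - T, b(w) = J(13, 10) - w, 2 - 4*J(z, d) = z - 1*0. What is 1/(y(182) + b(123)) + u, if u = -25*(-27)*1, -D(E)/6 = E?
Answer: 3779321/5599 ≈ 675.00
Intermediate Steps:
J(z, d) = 1/2 - z/4 (J(z, d) = 1/2 - (z - 1*0)/4 = 1/2 - (z + 0)/4 = 1/2 - z/4)
b(w) = -11/4 - w (b(w) = (1/2 - 1/4*13) - w = (1/2 - 13/4) - w = -11/4 - w)
D(E) = -6*E
u = 675 (u = 675*1 = 675)
y(T) = -7*T (y(T) = -6*T - T = -7*T)
1/(y(182) + b(123)) + u = 1/(-7*182 + (-11/4 - 1*123)) + 675 = 1/(-1274 + (-11/4 - 123)) + 675 = 1/(-1274 - 503/4) + 675 = 1/(-5599/4) + 675 = -4/5599 + 675 = 3779321/5599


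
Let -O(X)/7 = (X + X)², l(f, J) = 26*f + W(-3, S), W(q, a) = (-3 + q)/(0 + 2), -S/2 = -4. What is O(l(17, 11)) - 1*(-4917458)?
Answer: -478730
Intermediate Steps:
S = 8 (S = -2*(-4) = 8)
W(q, a) = -3/2 + q/2 (W(q, a) = (-3 + q)/2 = (-3 + q)*(½) = -3/2 + q/2)
l(f, J) = -3 + 26*f (l(f, J) = 26*f + (-3/2 + (½)*(-3)) = 26*f + (-3/2 - 3/2) = 26*f - 3 = -3 + 26*f)
O(X) = -28*X² (O(X) = -7*(X + X)² = -7*4*X² = -28*X²)
O(l(17, 11)) - 1*(-4917458) = -28*(-3 + 26*17)² - 1*(-4917458) = -28*(-3 + 442)² + 4917458 = -28*439² + 4917458 = -28*192721 + 4917458 = -5396188 + 4917458 = -478730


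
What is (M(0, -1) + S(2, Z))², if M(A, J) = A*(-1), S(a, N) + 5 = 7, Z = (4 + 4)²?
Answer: 4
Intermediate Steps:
Z = 64 (Z = 8² = 64)
S(a, N) = 2 (S(a, N) = -5 + 7 = 2)
M(A, J) = -A
(M(0, -1) + S(2, Z))² = (-1*0 + 2)² = (0 + 2)² = 2² = 4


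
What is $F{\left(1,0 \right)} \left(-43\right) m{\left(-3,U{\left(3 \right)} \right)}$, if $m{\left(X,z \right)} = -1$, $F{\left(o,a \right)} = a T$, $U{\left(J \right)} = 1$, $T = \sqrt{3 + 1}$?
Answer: $0$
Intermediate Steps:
$T = 2$ ($T = \sqrt{4} = 2$)
$F{\left(o,a \right)} = 2 a$ ($F{\left(o,a \right)} = a 2 = 2 a$)
$F{\left(1,0 \right)} \left(-43\right) m{\left(-3,U{\left(3 \right)} \right)} = 2 \cdot 0 \left(-43\right) \left(-1\right) = 0 \left(-43\right) \left(-1\right) = 0 \left(-1\right) = 0$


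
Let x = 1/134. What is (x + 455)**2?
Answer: 3717462841/17956 ≈ 2.0703e+5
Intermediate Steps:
x = 1/134 ≈ 0.0074627
(x + 455)**2 = (1/134 + 455)**2 = (60971/134)**2 = 3717462841/17956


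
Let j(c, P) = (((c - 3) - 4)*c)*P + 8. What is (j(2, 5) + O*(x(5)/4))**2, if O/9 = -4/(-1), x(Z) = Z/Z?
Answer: 1089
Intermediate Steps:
x(Z) = 1
O = 36 (O = 9*(-4/(-1)) = 9*(-4*(-1)) = 9*4 = 36)
j(c, P) = 8 + P*c*(-7 + c) (j(c, P) = (((-3 + c) - 4)*c)*P + 8 = ((-7 + c)*c)*P + 8 = (c*(-7 + c))*P + 8 = P*c*(-7 + c) + 8 = 8 + P*c*(-7 + c))
(j(2, 5) + O*(x(5)/4))**2 = ((8 + 5*2**2 - 7*5*2) + 36*(1/4))**2 = ((8 + 5*4 - 70) + 36*(1*(1/4)))**2 = ((8 + 20 - 70) + 36*(1/4))**2 = (-42 + 9)**2 = (-33)**2 = 1089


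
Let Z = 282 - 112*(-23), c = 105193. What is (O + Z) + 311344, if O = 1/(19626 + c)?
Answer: 39218379439/124819 ≈ 3.1420e+5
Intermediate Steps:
Z = 2858 (Z = 282 + 2576 = 2858)
O = 1/124819 (O = 1/(19626 + 105193) = 1/124819 ≈ 8.0116e-6)
(O + Z) + 311344 = (1/124819 + 2858) + 311344 = 356732703/124819 + 311344 = 39218379439/124819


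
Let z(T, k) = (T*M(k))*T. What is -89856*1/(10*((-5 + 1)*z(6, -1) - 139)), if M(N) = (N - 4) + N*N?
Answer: -44928/2185 ≈ -20.562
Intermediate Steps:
M(N) = -4 + N + N² (M(N) = (-4 + N) + N² = -4 + N + N²)
z(T, k) = T²*(-4 + k + k²) (z(T, k) = (T*(-4 + k + k²))*T = T²*(-4 + k + k²))
-89856*1/(10*((-5 + 1)*z(6, -1) - 139)) = -89856*1/(10*((-5 + 1)*(6²*(-4 - 1 + (-1)²)) - 139)) = -89856*1/(10*(-144*(-4 - 1 + 1) - 139)) = -89856*1/(10*(-144*(-4) - 139)) = -89856*1/(10*(-4*(-144) - 139)) = -89856*1/(10*(576 - 139)) = -89856/(10*437) = -89856/4370 = -89856*1/4370 = -44928/2185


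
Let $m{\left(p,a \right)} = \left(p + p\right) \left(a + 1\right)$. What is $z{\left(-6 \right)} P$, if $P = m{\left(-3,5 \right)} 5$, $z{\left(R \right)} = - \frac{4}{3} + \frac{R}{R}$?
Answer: $60$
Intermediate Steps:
$m{\left(p,a \right)} = 2 p \left(1 + a\right)$
$z{\left(R \right)} = - \frac{1}{3}$ ($z{\left(R \right)} = \left(-4\right) \frac{1}{3} + 1 = - \frac{4}{3} + 1 = - \frac{1}{3}$)
$P = -180$ ($P = 2 \left(-3\right) \left(1 + 5\right) 5 = 2 \left(-3\right) 6 \cdot 5 = \left(-36\right) 5 = -180$)
$z{\left(-6 \right)} P = \left(- \frac{1}{3}\right) \left(-180\right) = 60$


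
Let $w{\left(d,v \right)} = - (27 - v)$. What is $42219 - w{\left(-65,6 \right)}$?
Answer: $42240$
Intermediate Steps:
$w{\left(d,v \right)} = -27 + v$
$42219 - w{\left(-65,6 \right)} = 42219 - \left(-27 + 6\right) = 42219 - -21 = 42219 + 21 = 42240$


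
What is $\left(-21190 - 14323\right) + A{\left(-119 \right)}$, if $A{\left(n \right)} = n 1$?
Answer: $-35632$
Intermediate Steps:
$A{\left(n \right)} = n$
$\left(-21190 - 14323\right) + A{\left(-119 \right)} = \left(-21190 - 14323\right) - 119 = -35513 - 119 = -35632$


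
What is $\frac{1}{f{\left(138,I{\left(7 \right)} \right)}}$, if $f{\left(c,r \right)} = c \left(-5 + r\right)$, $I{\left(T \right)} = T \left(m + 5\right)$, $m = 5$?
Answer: $\frac{1}{8970} \approx 0.00011148$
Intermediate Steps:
$I{\left(T \right)} = 10 T$ ($I{\left(T \right)} = T \left(5 + 5\right) = T 10 = 10 T$)
$\frac{1}{f{\left(138,I{\left(7 \right)} \right)}} = \frac{1}{138 \left(-5 + 10 \cdot 7\right)} = \frac{1}{138 \left(-5 + 70\right)} = \frac{1}{138 \cdot 65} = \frac{1}{8970}$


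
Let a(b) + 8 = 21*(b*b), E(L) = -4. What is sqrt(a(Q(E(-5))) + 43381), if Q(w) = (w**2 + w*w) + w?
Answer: sqrt(59837) ≈ 244.62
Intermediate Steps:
Q(w) = w + 2*w**2 (Q(w) = (w**2 + w**2) + w = 2*w**2 + w = w + 2*w**2)
a(b) = -8 + 21*b**2 (a(b) = -8 + 21*(b*b) = -8 + 21*b**2)
sqrt(a(Q(E(-5))) + 43381) = sqrt((-8 + 21*(-4*(1 + 2*(-4)))**2) + 43381) = sqrt((-8 + 21*(-4*(1 - 8))**2) + 43381) = sqrt((-8 + 21*(-4*(-7))**2) + 43381) = sqrt((-8 + 21*28**2) + 43381) = sqrt((-8 + 21*784) + 43381) = sqrt((-8 + 16464) + 43381) = sqrt(16456 + 43381) = sqrt(59837)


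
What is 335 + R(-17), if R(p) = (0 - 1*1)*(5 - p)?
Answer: 313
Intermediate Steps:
R(p) = -5 + p (R(p) = (0 - 1)*(5 - p) = -(5 - p) = -5 + p)
335 + R(-17) = 335 + (-5 - 17) = 335 - 22 = 313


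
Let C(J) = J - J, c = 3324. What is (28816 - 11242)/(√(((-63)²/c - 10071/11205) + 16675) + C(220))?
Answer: 11716*√881432896473255/2555878087 ≈ 136.09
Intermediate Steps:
C(J) = 0
(28816 - 11242)/(√(((-63)²/c - 10071/11205) + 16675) + C(220)) = (28816 - 11242)/(√(((-63)²/3324 - 10071/11205) + 16675) + 0) = 17574/(√((3969*(1/3324) - 10071*1/11205) + 16675) + 0) = 17574/(√((1323/1108 - 373/415) + 16675) + 0) = 17574/(√(135761/459820 + 16675) + 0) = 17574/(√(7667634261/459820) + 0) = 17574/(√881432896473255/229910 + 0) = 17574/((√881432896473255/229910)) = 17574*(2*√881432896473255/7667634261) = 11716*√881432896473255/2555878087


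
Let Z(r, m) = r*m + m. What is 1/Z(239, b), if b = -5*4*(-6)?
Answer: 1/28800 ≈ 3.4722e-5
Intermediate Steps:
b = 120 (b = -20*(-6) = 120)
Z(r, m) = m + m*r (Z(r, m) = m*r + m = m + m*r)
1/Z(239, b) = 1/(120*(1 + 239)) = 1/(120*240) = 1/28800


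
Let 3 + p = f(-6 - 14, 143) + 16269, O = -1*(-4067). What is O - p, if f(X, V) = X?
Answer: -12179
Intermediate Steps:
O = 4067
p = 16246 (p = -3 + ((-6 - 14) + 16269) = -3 + (-20 + 16269) = -3 + 16249 = 16246)
O - p = 4067 - 1*16246 = 4067 - 16246 = -12179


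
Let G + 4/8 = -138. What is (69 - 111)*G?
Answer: 5817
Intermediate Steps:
G = -277/2 (G = -1/2 - 138 = -277/2 ≈ -138.50)
(69 - 111)*G = (69 - 111)*(-277/2) = -42*(-277/2) = 5817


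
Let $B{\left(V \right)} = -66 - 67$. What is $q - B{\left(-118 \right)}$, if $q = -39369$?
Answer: $-39236$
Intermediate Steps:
$B{\left(V \right)} = -133$ ($B{\left(V \right)} = -66 - 67 = -133$)
$q - B{\left(-118 \right)} = -39369 - -133 = -39369 + 133 = -39236$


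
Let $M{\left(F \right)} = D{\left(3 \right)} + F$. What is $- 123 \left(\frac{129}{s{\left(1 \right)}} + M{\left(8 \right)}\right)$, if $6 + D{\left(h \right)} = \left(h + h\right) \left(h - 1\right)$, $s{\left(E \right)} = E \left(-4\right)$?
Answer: $\frac{8979}{4} \approx 2244.8$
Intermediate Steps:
$s{\left(E \right)} = - 4 E$
$D{\left(h \right)} = -6 + 2 h \left(-1 + h\right)$ ($D{\left(h \right)} = -6 + \left(h + h\right) \left(h - 1\right) = -6 + 2 h \left(-1 + h\right)$)
$M{\left(F \right)} = 6 + F$ ($M{\left(F \right)} = \left(-6 - 6 + 2 \cdot 3^{2}\right) + F = \left(-6 - 6 + 2 \cdot 9\right) + F = \left(-6 - 6 + 18\right) + F = 6 + F$)
$- 123 \left(\frac{129}{s{\left(1 \right)}} + M{\left(8 \right)}\right) = - 123 \left(\frac{129}{\left(-4\right) 1} + \left(6 + 8\right)\right) = - 123 \left(\frac{129}{-4} + 14\right) = - 123 \left(129 \left(- \frac{1}{4}\right) + 14\right) = - 123 \left(- \frac{129}{4} + 14\right) = \left(-123\right) \left(- \frac{73}{4}\right) = \frac{8979}{4}$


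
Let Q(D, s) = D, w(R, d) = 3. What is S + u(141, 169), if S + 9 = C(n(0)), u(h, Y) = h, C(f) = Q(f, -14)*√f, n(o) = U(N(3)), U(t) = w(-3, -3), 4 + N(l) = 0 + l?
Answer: 132 + 3*√3 ≈ 137.20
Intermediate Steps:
N(l) = -4 + l (N(l) = -4 + (0 + l) = -4 + l)
U(t) = 3
n(o) = 3
C(f) = f^(3/2) (C(f) = f*√f = f^(3/2))
S = -9 + 3*√3 (S = -9 + 3^(3/2) = -9 + 3*√3 ≈ -3.8038)
S + u(141, 169) = (-9 + 3*√3) + 141 = 132 + 3*√3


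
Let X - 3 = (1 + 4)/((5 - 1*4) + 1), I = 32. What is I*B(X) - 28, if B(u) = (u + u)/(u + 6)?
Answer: 60/23 ≈ 2.6087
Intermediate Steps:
X = 11/2 (X = 3 + (1 + 4)/((5 - 1*4) + 1) = 3 + 5/((5 - 4) + 1) = 3 + 5/(1 + 1) = 3 + 5/2 = 11/2 ≈ 5.5000)
B(u) = 2*u/(6 + u) (B(u) = (2*u)/(6 + u) = 2*u/(6 + u))
I*B(X) - 28 = 32*(2*(11/2)/(6 + 11/2)) - 28 = 32*(2*(11/2)/(23/2)) - 28 = 32*(2*(11/2)*(2/23)) - 28 = 32*(22/23) - 28 = 704/23 - 28 = 60/23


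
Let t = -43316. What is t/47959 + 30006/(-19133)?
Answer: -2267822782/917599547 ≈ -2.4715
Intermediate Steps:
t/47959 + 30006/(-19133) = -43316/47959 + 30006/(-19133) = -43316*1/47959 + 30006*(-1/19133) = -43316/47959 - 30006/19133 = -2267822782/917599547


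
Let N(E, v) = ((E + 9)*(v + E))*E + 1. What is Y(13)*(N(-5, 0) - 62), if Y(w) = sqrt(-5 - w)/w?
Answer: 9*I*sqrt(2) ≈ 12.728*I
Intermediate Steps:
N(E, v) = 1 + E*(9 + E)*(E + v) (N(E, v) = ((9 + E)*(E + v))*E + 1 = E*(9 + E)*(E + v) + 1 = 1 + E*(9 + E)*(E + v))
Y(w) = sqrt(-5 - w)/w
Y(13)*(N(-5, 0) - 62) = (sqrt(-5 - 1*13)/13)*((1 + (-5)**3 + 9*(-5)**2 + 0*(-5)**2 + 9*(-5)*0) - 62) = (sqrt(-5 - 13)/13)*((1 - 125 + 9*25 + 0*25 + 0) - 62) = (sqrt(-18)/13)*((1 - 125 + 225 + 0 + 0) - 62) = ((3*I*sqrt(2))/13)*(101 - 62) = (3*I*sqrt(2)/13)*39 = 9*I*sqrt(2)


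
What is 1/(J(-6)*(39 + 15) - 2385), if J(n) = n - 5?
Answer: -1/2979 ≈ -0.00033568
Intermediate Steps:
J(n) = -5 + n
1/(J(-6)*(39 + 15) - 2385) = 1/((-5 - 6)*(39 + 15) - 2385) = 1/(-11*54 - 2385) = 1/(-594 - 2385) = 1/(-2979) = -1/2979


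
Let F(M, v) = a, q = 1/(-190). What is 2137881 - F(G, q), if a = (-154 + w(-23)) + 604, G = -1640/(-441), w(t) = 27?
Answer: 2137404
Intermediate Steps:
q = -1/190 ≈ -0.0052632
G = 1640/441 (G = -1640*(-1/441) = 1640/441 ≈ 3.7188)
a = 477 (a = (-154 + 27) + 604 = -127 + 604 = 477)
F(M, v) = 477
2137881 - F(G, q) = 2137881 - 1*477 = 2137881 - 477 = 2137404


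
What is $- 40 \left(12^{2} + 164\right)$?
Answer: $-12320$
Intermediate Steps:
$- 40 \left(12^{2} + 164\right) = - 40 \left(144 + 164\right) = \left(-40\right) 308 = -12320$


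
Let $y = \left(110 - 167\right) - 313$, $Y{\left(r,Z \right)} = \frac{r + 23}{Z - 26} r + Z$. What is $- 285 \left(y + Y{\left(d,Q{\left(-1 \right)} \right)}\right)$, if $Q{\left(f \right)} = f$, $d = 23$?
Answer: $\frac{1052125}{9} \approx 1.169 \cdot 10^{5}$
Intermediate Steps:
$Y{\left(r,Z \right)} = Z + \frac{r \left(23 + r\right)}{-26 + Z}$ ($Y{\left(r,Z \right)} = \frac{23 + r}{-26 + Z} r + Z = \frac{r \left(23 + r\right)}{-26 + Z} + Z = Z + \frac{r \left(23 + r\right)}{-26 + Z}$)
$y = -370$ ($y = -57 - 313 = -370$)
$- 285 \left(y + Y{\left(d,Q{\left(-1 \right)} \right)}\right) = - 285 \left(-370 + \frac{\left(-1\right)^{2} + 23^{2} - -26 + 23 \cdot 23}{-26 - 1}\right) = - 285 \left(-370 + \frac{1 + 529 + 26 + 529}{-27}\right) = - 285 \left(-370 - \frac{1085}{27}\right) = \left(-285\right) \left(- \frac{11075}{27}\right) = \frac{1052125}{9}$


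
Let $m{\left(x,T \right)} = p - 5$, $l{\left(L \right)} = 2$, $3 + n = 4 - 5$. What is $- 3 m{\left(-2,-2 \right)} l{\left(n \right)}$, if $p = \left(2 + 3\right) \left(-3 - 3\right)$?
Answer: $210$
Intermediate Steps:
$n = -4$ ($n = -3 + \left(4 - 5\right) = -3 - 1 = -4$)
$p = -30$ ($p = 5 \left(-6\right) = -30$)
$m{\left(x,T \right)} = -35$ ($m{\left(x,T \right)} = -30 - 5 = -35$)
$- 3 m{\left(-2,-2 \right)} l{\left(n \right)} = \left(-3\right) \left(-35\right) 2 = 105 \cdot 2 = 210$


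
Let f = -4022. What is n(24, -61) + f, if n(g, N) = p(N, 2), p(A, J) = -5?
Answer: -4027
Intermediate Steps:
n(g, N) = -5
n(24, -61) + f = -5 - 4022 = -4027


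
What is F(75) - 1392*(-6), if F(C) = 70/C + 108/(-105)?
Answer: 175390/21 ≈ 8351.9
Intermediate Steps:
F(C) = -36/35 + 70/C (F(C) = 70/C + 108*(-1/105) = 70/C - 36/35 = -36/35 + 70/C)
F(75) - 1392*(-6) = (-36/35 + 70/75) - 1392*(-6) = (-36/35 + 70*(1/75)) + 8352 = (-36/35 + 14/15) + 8352 = -2/21 + 8352 = 175390/21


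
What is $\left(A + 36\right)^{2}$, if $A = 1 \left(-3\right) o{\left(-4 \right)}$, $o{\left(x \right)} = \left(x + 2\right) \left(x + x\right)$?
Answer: $144$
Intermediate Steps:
$o{\left(x \right)} = 2 x \left(2 + x\right)$ ($o{\left(x \right)} = \left(2 + x\right) 2 x = 2 x \left(2 + x\right)$)
$A = -48$ ($A = 1 \left(-3\right) 2 \left(-4\right) \left(2 - 4\right) = - 3 \cdot 2 \left(-4\right) \left(-2\right) = \left(-3\right) 16 = -48$)
$\left(A + 36\right)^{2} = \left(-48 + 36\right)^{2} = \left(-12\right)^{2} = 144$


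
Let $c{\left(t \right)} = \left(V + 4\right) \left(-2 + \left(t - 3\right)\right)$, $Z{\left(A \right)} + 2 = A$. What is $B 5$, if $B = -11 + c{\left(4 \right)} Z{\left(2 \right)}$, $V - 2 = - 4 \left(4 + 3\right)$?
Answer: $-55$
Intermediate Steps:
$Z{\left(A \right)} = -2 + A$
$V = -26$ ($V = 2 - 4 \left(4 + 3\right) = 2 - 28 = -26$)
$c{\left(t \right)} = 110 - 22 t$ ($c{\left(t \right)} = \left(-26 + 4\right) \left(-2 + \left(t - 3\right)\right) = - 22 \left(-2 + \left(t - 3\right)\right) = - 22 \left(-2 + \left(-3 + t\right)\right) = - 22 \left(-5 + t\right) = 110 - 22 t$)
$B = -11$ ($B = -11 + \left(110 - 88\right) \left(-2 + 2\right) = -11 + \left(110 - 88\right) 0 = -11 + 22 \cdot 0 = -11 + 0 = -11$)
$B 5 = \left(-11\right) 5 = -55$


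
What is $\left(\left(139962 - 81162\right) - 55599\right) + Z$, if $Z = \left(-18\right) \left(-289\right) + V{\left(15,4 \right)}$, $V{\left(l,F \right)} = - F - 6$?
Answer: $8393$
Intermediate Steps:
$V{\left(l,F \right)} = -6 - F$
$Z = 5192$ ($Z = \left(-18\right) \left(-289\right) - 10 = 5202 - 10 = 5192$)
$\left(\left(139962 - 81162\right) - 55599\right) + Z = \left(\left(139962 - 81162\right) - 55599\right) + 5192 = \left(58800 - 55599\right) + 5192 = 3201 + 5192 = 8393$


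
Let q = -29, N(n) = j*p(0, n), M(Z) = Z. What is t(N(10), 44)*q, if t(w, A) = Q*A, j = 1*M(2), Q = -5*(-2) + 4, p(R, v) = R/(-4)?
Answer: -17864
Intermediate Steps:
p(R, v) = -R/4 (p(R, v) = R*(-1/4) = -R/4)
Q = 14 (Q = 10 + 4 = 14)
j = 2 (j = 1*2 = 2)
N(n) = 0 (N(n) = 2*(-1/4*0) = 2*0 = 0)
t(w, A) = 14*A
t(N(10), 44)*q = (14*44)*(-29) = 616*(-29) = -17864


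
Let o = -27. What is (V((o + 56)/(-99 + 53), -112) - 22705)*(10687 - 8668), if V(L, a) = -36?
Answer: -45914079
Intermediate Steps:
(V((o + 56)/(-99 + 53), -112) - 22705)*(10687 - 8668) = (-36 - 22705)*(10687 - 8668) = -22741*2019 = -45914079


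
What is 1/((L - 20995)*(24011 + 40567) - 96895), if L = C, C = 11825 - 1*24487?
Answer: -1/2173598641 ≈ -4.6007e-10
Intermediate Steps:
C = -12662 (C = 11825 - 24487 = -12662)
L = -12662
1/((L - 20995)*(24011 + 40567) - 96895) = 1/((-12662 - 20995)*(24011 + 40567) - 96895) = 1/(-33657*64578 - 96895) = 1/(-2173501746 - 96895) = 1/(-2173598641) = -1/2173598641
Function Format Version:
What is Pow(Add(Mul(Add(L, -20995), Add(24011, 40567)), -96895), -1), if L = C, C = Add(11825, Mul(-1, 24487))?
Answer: Rational(-1, 2173598641) ≈ -4.6007e-10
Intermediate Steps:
C = -12662 (C = Add(11825, -24487) = -12662)
L = -12662
Pow(Add(Mul(Add(L, -20995), Add(24011, 40567)), -96895), -1) = Pow(Add(Mul(Add(-12662, -20995), Add(24011, 40567)), -96895), -1) = Pow(Add(Mul(-33657, 64578), -96895), -1) = Pow(Add(-2173501746, -96895), -1) = Pow(-2173598641, -1) = Rational(-1, 2173598641)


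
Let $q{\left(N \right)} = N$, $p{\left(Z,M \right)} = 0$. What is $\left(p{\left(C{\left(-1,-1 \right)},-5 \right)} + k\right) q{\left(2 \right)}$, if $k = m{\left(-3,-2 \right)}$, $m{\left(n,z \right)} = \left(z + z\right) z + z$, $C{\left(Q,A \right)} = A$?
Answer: $12$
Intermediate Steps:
$m{\left(n,z \right)} = z + 2 z^{2}$ ($m{\left(n,z \right)} = 2 z z + z = 2 z^{2} + z = z + 2 z^{2}$)
$k = 6$ ($k = - 2 \left(1 + 2 \left(-2\right)\right) = - 2 \left(1 - 4\right) = \left(-2\right) \left(-3\right) = 6$)
$\left(p{\left(C{\left(-1,-1 \right)},-5 \right)} + k\right) q{\left(2 \right)} = \left(0 + 6\right) 2 = 6 \cdot 2 = 12$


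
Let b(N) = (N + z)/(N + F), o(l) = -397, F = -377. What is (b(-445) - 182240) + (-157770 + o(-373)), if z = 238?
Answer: -93271449/274 ≈ -3.4041e+5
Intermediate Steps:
b(N) = (238 + N)/(-377 + N) (b(N) = (N + 238)/(N - 377) = (238 + N)/(-377 + N))
(b(-445) - 182240) + (-157770 + o(-373)) = ((238 - 445)/(-377 - 445) - 182240) + (-157770 - 397) = (-207/(-822) - 182240) - 158167 = (-1/822*(-207) - 182240) - 158167 = (69/274 - 182240) - 158167 = -49933691/274 - 158167 = -93271449/274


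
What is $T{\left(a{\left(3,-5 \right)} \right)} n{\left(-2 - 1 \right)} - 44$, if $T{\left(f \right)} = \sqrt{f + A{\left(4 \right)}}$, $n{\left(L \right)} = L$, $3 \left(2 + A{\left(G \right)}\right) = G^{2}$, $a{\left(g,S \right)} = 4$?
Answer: $-44 - \sqrt{66} \approx -52.124$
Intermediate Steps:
$A{\left(G \right)} = -2 + \frac{G^{2}}{3}$
$T{\left(f \right)} = \sqrt{\frac{10}{3} + f}$ ($T{\left(f \right)} = \sqrt{f - \left(2 - \frac{4^{2}}{3}\right)} = \sqrt{f + \left(-2 + \frac{1}{3} \cdot 16\right)} = \sqrt{f + \left(-2 + \frac{16}{3}\right)} = \sqrt{f + \frac{10}{3}} = \sqrt{\frac{10}{3} + f}$)
$T{\left(a{\left(3,-5 \right)} \right)} n{\left(-2 - 1 \right)} - 44 = \frac{\sqrt{30 + 9 \cdot 4}}{3} \left(-2 - 1\right) - 44 = \frac{\sqrt{30 + 36}}{3} \left(-2 - 1\right) - 44 = \frac{\sqrt{66}}{3} \left(-3\right) - 44 = - \sqrt{66} - 44 = -44 - \sqrt{66}$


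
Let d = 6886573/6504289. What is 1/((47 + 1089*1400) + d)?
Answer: 6504289/9916751597556 ≈ 6.5589e-7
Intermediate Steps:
d = 6886573/6504289 (d = 6886573*(1/6504289) = 6886573/6504289 ≈ 1.0588)
1/((47 + 1089*1400) + d) = 1/((47 + 1089*1400) + 6886573/6504289) = 1/((47 + 1524600) + 6886573/6504289) = 1/(1524647 + 6886573/6504289) = 1/(9916751597556/6504289) = 6504289/9916751597556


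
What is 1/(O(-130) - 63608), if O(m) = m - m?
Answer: -1/63608 ≈ -1.5721e-5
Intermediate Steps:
O(m) = 0
1/(O(-130) - 63608) = 1/(0 - 63608) = 1/(-63608) = -1/63608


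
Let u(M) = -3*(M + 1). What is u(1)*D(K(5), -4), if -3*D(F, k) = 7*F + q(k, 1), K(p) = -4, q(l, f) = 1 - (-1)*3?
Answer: -48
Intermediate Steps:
q(l, f) = 4 (q(l, f) = 1 - 1*(-3) = 1 + 3 = 4)
D(F, k) = -4/3 - 7*F/3 (D(F, k) = -(7*F + 4)/3 = -(4 + 7*F)/3 = -4/3 - 7*F/3)
u(M) = -3 - 3*M (u(M) = -3*(1 + M) = -3 - 3*M)
u(1)*D(K(5), -4) = (-3 - 3*1)*(-4/3 - 7/3*(-4)) = (-3 - 3)*(-4/3 + 28/3) = -6*8 = -48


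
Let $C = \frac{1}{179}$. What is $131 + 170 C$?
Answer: $\frac{23619}{179} \approx 131.95$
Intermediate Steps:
$C = \frac{1}{179} \approx 0.0055866$
$131 + 170 C = 131 + 170 \cdot \frac{1}{179} = 131 + \frac{170}{179} = \frac{23619}{179}$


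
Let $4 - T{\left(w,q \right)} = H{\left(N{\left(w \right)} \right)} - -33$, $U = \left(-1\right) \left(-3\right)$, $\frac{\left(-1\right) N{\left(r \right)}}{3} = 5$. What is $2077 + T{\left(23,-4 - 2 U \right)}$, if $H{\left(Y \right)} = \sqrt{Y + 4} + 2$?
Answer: $2046 - i \sqrt{11} \approx 2046.0 - 3.3166 i$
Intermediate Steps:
$N{\left(r \right)} = -15$ ($N{\left(r \right)} = \left(-3\right) 5 = -15$)
$U = 3$
$H{\left(Y \right)} = 2 + \sqrt{4 + Y}$ ($H{\left(Y \right)} = \sqrt{4 + Y} + 2 = 2 + \sqrt{4 + Y}$)
$T{\left(w,q \right)} = -31 - i \sqrt{11}$ ($T{\left(w,q \right)} = 4 - \left(\left(2 + \sqrt{4 - 15}\right) - -33\right) = 4 - \left(\left(2 + \sqrt{-11}\right) + 33\right) = 4 - \left(\left(2 + i \sqrt{11}\right) + 33\right) = 4 - \left(35 + i \sqrt{11}\right) = -31 - i \sqrt{11}$)
$2077 + T{\left(23,-4 - 2 U \right)} = 2077 - \left(31 + i \sqrt{11}\right) = 2046 - i \sqrt{11}$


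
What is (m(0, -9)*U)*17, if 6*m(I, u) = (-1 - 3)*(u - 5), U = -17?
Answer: -8092/3 ≈ -2697.3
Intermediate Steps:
m(I, u) = 10/3 - 2*u/3 (m(I, u) = ((-1 - 3)*(u - 5))/6 = (-4*(-5 + u))/6 = (20 - 4*u)/6 = 10/3 - 2*u/3)
(m(0, -9)*U)*17 = ((10/3 - ⅔*(-9))*(-17))*17 = ((10/3 + 6)*(-17))*17 = ((28/3)*(-17))*17 = -476/3*17 = -8092/3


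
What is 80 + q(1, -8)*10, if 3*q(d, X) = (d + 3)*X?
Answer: -80/3 ≈ -26.667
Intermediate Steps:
q(d, X) = X*(3 + d)/3 (q(d, X) = ((d + 3)*X)/3 = ((3 + d)*X)/3 = (X*(3 + d))/3 = X*(3 + d)/3)
80 + q(1, -8)*10 = 80 + ((⅓)*(-8)*(3 + 1))*10 = 80 + ((⅓)*(-8)*4)*10 = 80 - 32/3*10 = 80 - 320/3 = -80/3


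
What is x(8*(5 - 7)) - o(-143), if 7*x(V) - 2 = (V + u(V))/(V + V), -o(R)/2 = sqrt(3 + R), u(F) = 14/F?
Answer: 647/1792 + 4*I*sqrt(35) ≈ 0.36105 + 23.664*I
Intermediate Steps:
o(R) = -2*sqrt(3 + R)
x(V) = 2/7 + (V + 14/V)/(14*V) (x(V) = 2/7 + ((V + 14/V)/(V + V))/7 = 2/7 + ((V + 14/V)/((2*V)))/7 = 2/7 + ((V + 14/V)*(1/(2*V)))/7 = 2/7 + ((V + 14/V)/(2*V))/7 = 2/7 + (V + 14/V)/(14*V))
x(8*(5 - 7)) - o(-143) = (5/14 + (8*(5 - 7))**(-2)) - (-2)*sqrt(3 - 143) = (5/14 + (8*(-2))**(-2)) - (-2)*sqrt(-140) = (5/14 + (-16)**(-2)) - (-2)*2*I*sqrt(35) = (5/14 + 1/256) - (-4)*I*sqrt(35) = 647/1792 + 4*I*sqrt(35)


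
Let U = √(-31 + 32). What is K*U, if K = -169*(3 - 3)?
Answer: 0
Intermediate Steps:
U = 1 (U = √1 = 1)
K = 0 (K = -169*0 = 0)
K*U = 0*1 = 0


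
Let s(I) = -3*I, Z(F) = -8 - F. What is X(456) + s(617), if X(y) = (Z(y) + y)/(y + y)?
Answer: -211015/114 ≈ -1851.0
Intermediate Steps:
X(y) = -4/y (X(y) = ((-8 - y) + y)/(y + y) = -8*1/(2*y) = -4/y)
X(456) + s(617) = -4/456 - 3*617 = -4*1/456 - 1851 = -1/114 - 1851 = -211015/114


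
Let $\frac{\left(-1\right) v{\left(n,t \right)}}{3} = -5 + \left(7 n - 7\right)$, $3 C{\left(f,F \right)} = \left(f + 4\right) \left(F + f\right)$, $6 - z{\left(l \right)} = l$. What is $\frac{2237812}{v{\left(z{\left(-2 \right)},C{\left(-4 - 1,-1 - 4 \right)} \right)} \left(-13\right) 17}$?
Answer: $\frac{32909}{429} \approx 76.711$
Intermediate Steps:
$z{\left(l \right)} = 6 - l$
$C{\left(f,F \right)} = \frac{\left(4 + f\right) \left(F + f\right)}{3}$ ($C{\left(f,F \right)} = \frac{\left(f + 4\right) \left(F + f\right)}{3} = \frac{\left(4 + f\right) \left(F + f\right)}{3}$)
$v{\left(n,t \right)} = 36 - 21 n$ ($v{\left(n,t \right)} = - 3 \left(-5 + \left(7 n - 7\right)\right) = - 3 \left(-5 + \left(-7 + 7 n\right)\right) = - 3 \left(-12 + 7 n\right) = 36 - 21 n$)
$\frac{2237812}{v{\left(z{\left(-2 \right)},C{\left(-4 - 1,-1 - 4 \right)} \right)} \left(-13\right) 17} = \frac{2237812}{\left(36 - 21 \left(6 - -2\right)\right) \left(-13\right) 17} = \frac{2237812}{\left(36 - 21 \left(6 + 2\right)\right) \left(-13\right) 17} = \frac{2237812}{\left(36 - 168\right) \left(-13\right) 17} = \frac{2237812}{\left(-132\right) \left(-13\right) 17} = \frac{2237812}{1716 \cdot 17} = \frac{2237812}{29172} = 2237812 \cdot \frac{1}{29172} = \frac{32909}{429}$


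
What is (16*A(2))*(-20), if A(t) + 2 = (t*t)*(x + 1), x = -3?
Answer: 3200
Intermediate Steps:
A(t) = -2 - 2*t² (A(t) = -2 + (t*t)*(-3 + 1) = -2 + t²*(-2) = -2 - 2*t²)
(16*A(2))*(-20) = (16*(-2 - 2*2²))*(-20) = (16*(-2 - 2*4))*(-20) = (16*(-2 - 8))*(-20) = (16*(-10))*(-20) = -160*(-20) = 3200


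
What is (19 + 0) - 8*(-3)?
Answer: 43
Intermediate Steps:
(19 + 0) - 8*(-3) = 19 + 24 = 43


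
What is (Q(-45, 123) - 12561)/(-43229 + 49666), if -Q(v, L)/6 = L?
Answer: -13299/6437 ≈ -2.0660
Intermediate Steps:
Q(v, L) = -6*L
(Q(-45, 123) - 12561)/(-43229 + 49666) = (-6*123 - 12561)/(-43229 + 49666) = (-738 - 12561)/6437 = -13299*1/6437 = -13299/6437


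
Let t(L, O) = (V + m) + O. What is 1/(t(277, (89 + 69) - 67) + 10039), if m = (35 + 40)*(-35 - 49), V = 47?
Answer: 1/3877 ≈ 0.00025793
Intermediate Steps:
m = -6300 (m = 75*(-84) = -6300)
t(L, O) = -6253 + O (t(L, O) = (47 - 6300) + O = -6253 + O)
1/(t(277, (89 + 69) - 67) + 10039) = 1/((-6253 + ((89 + 69) - 67)) + 10039) = 1/((-6253 + (158 - 67)) + 10039) = 1/((-6253 + 91) + 10039) = 1/(-6162 + 10039) = 1/3877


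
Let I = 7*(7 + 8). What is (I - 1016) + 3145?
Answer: 2234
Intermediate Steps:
I = 105 (I = 7*15 = 105)
(I - 1016) + 3145 = (105 - 1016) + 3145 = -911 + 3145 = 2234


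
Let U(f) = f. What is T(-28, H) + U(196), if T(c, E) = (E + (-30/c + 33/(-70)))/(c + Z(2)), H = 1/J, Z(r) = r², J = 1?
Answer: 2939/15 ≈ 195.93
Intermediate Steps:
H = 1 (H = 1/1 = 1)
T(c, E) = (-33/70 + E - 30/c)/(4 + c) (T(c, E) = (E + (-30/c + 33/(-70)))/(c + 2²) = (E + (-30/c + 33*(-1/70)))/(c + 4) = (E + (-30/c - 33/70))/(4 + c) = (E + (-33/70 - 30/c))/(4 + c) = (-33/70 + E - 30/c)/(4 + c))
T(-28, H) + U(196) = (-30 - 33/70*(-28) + 1*(-28))/((-28)*(4 - 28)) + 196 = -1/28*(-30 + 66/5 - 28)/(-24) + 196 = -1/28*(-1/24)*(-224/5) + 196 = -1/15 + 196 = 2939/15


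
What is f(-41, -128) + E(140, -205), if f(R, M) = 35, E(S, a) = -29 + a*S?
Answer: -28694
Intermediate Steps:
E(S, a) = -29 + S*a
f(-41, -128) + E(140, -205) = 35 + (-29 + 140*(-205)) = 35 + (-29 - 28700) = 35 - 28729 = -28694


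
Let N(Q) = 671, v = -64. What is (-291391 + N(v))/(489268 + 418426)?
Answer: -145360/453847 ≈ -0.32028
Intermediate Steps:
(-291391 + N(v))/(489268 + 418426) = (-291391 + 671)/(489268 + 418426) = -290720/907694 = -290720*1/907694 = -145360/453847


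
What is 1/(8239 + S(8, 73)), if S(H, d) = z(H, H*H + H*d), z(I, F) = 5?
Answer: 1/8244 ≈ 0.00012130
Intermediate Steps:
S(H, d) = 5
1/(8239 + S(8, 73)) = 1/(8239 + 5) = 1/8244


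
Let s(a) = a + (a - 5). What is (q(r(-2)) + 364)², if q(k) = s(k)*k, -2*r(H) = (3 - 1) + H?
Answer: 132496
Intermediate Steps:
s(a) = -5 + 2*a (s(a) = a + (-5 + a) = -5 + 2*a)
r(H) = -1 - H/2 (r(H) = -((3 - 1) + H)/2 = -(2 + H)/2 = -1 - H/2)
q(k) = k*(-5 + 2*k) (q(k) = (-5 + 2*k)*k = k*(-5 + 2*k))
(q(r(-2)) + 364)² = ((-1 - ½*(-2))*(-5 + 2*(-1 - ½*(-2))) + 364)² = ((-1 + 1)*(-5 + 2*(-1 + 1)) + 364)² = (0*(-5 + 2*0) + 364)² = (0*(-5 + 0) + 364)² = (0*(-5) + 364)² = (0 + 364)² = 364² = 132496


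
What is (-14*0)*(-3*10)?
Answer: 0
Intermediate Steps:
(-14*0)*(-3*10) = 0*(-30) = 0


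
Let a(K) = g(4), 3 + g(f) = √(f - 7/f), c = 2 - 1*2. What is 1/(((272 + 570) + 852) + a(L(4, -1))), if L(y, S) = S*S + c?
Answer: 2/3385 ≈ 0.00059084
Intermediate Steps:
c = 0 (c = 2 - 2 = 0)
g(f) = -3 + √(f - 7/f)
L(y, S) = S² (L(y, S) = S*S + 0 = S² + 0 = S²)
a(K) = -3/2 (a(K) = -3 + √(4 - 7/4) = -3 + √(9/4) = -3 + 3/2 = -3/2)
1/(((272 + 570) + 852) + a(L(4, -1))) = 1/(((272 + 570) + 852) - 3/2) = 1/((842 + 852) - 3/2) = 1/(1694 - 3/2) = 1/(3385/2) = 2/3385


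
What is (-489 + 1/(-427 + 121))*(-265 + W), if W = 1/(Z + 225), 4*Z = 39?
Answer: 37233826685/287334 ≈ 1.2958e+5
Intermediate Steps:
Z = 39/4 (Z = (¼)*39 = 39/4 ≈ 9.7500)
W = 4/939 (W = 1/(39/4 + 225) = 1/(939/4) = 4/939 ≈ 0.0042599)
(-489 + 1/(-427 + 121))*(-265 + W) = (-489 + 1/(-427 + 121))*(-265 + 4/939) = (-489 + 1/(-306))*(-248831/939) = (-489 - 1/306)*(-248831/939) = -149635/306*(-248831/939) = 37233826685/287334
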